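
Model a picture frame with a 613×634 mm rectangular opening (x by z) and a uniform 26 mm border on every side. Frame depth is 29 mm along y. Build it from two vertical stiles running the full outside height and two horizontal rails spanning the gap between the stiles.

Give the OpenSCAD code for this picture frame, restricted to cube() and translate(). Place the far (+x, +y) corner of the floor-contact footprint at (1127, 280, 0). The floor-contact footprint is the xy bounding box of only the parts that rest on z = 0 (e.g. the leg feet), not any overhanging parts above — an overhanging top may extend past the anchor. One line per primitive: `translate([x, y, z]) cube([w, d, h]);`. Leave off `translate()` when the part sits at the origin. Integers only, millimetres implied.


translate([462, 251, 0]) cube([26, 29, 686]);
translate([1101, 251, 0]) cube([26, 29, 686]);
translate([488, 251, 0]) cube([613, 29, 26]);
translate([488, 251, 660]) cube([613, 29, 26]);


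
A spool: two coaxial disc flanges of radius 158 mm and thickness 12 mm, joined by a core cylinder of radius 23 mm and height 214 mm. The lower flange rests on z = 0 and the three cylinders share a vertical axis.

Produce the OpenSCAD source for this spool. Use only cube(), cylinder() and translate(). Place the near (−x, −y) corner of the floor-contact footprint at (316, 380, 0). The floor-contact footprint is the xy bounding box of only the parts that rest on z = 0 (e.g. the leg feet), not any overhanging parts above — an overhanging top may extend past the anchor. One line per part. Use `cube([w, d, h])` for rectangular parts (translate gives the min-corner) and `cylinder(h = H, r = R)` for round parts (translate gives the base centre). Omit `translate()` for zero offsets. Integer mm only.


translate([474, 538, 0]) cylinder(h = 12, r = 158);
translate([474, 538, 12]) cylinder(h = 214, r = 23);
translate([474, 538, 226]) cylinder(h = 12, r = 158);


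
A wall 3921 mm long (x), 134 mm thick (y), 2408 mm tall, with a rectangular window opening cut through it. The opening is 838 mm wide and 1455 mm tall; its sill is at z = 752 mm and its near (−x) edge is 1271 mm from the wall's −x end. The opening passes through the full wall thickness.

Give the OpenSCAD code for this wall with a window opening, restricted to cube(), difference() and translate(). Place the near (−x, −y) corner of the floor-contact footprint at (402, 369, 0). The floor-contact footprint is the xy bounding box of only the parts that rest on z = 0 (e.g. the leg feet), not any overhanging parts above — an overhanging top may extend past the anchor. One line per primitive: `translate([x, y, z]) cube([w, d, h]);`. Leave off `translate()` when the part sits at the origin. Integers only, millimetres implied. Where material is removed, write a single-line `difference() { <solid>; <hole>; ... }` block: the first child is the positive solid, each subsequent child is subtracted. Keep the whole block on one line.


difference() { translate([402, 369, 0]) cube([3921, 134, 2408]); translate([1673, 369, 752]) cube([838, 134, 1455]); }


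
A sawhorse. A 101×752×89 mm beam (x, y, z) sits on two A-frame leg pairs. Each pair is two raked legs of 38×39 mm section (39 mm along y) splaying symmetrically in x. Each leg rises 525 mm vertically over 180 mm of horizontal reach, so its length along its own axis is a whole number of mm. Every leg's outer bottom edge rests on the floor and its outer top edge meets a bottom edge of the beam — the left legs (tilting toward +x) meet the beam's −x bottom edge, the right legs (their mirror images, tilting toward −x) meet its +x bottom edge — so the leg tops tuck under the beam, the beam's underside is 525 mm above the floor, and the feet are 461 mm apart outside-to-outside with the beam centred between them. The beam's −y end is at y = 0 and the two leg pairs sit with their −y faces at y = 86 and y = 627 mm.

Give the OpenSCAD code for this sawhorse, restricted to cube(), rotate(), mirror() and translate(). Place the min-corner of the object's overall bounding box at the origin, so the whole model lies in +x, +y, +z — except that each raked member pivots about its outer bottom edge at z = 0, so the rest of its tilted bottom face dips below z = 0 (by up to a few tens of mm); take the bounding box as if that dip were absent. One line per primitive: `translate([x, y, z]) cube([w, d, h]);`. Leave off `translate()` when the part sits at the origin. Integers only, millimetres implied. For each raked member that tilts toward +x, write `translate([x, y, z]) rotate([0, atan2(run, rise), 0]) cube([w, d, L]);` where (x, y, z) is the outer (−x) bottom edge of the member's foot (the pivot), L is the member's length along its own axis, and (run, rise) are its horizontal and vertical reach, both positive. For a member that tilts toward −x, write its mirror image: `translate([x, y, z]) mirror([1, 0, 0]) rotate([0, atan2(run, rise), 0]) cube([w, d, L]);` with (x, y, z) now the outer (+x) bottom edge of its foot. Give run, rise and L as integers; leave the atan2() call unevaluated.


translate([180, 0, 525]) cube([101, 752, 89]);
translate([0, 86, 0]) rotate([0, atan2(180, 525), 0]) cube([38, 39, 555]);
translate([461, 86, 0]) mirror([1, 0, 0]) rotate([0, atan2(180, 525), 0]) cube([38, 39, 555]);
translate([0, 627, 0]) rotate([0, atan2(180, 525), 0]) cube([38, 39, 555]);
translate([461, 627, 0]) mirror([1, 0, 0]) rotate([0, atan2(180, 525), 0]) cube([38, 39, 555]);


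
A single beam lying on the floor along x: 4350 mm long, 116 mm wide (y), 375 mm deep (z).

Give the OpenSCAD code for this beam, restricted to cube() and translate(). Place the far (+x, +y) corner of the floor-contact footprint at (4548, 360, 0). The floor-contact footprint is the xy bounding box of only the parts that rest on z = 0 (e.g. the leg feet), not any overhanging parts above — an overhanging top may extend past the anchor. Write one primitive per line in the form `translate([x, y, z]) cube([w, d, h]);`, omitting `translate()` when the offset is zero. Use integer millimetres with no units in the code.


translate([198, 244, 0]) cube([4350, 116, 375]);


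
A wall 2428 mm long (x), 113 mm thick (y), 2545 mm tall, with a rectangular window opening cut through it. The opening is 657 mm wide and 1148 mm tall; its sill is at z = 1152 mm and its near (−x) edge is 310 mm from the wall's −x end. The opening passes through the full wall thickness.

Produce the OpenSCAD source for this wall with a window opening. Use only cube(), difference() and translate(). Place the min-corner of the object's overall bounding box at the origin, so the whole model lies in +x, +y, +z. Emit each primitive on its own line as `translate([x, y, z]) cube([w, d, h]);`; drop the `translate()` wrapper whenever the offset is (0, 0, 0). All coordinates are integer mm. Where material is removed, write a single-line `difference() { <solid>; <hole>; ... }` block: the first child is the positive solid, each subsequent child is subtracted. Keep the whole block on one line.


difference() { cube([2428, 113, 2545]); translate([310, 0, 1152]) cube([657, 113, 1148]); }


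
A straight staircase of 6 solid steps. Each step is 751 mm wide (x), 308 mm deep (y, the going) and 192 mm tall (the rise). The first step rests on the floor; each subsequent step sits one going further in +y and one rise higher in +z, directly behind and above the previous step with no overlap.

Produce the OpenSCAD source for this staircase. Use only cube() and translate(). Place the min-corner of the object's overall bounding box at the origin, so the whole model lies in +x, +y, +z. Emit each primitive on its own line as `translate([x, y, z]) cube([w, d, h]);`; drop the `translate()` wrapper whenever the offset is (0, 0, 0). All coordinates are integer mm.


cube([751, 308, 192]);
translate([0, 308, 192]) cube([751, 308, 192]);
translate([0, 616, 384]) cube([751, 308, 192]);
translate([0, 924, 576]) cube([751, 308, 192]);
translate([0, 1232, 768]) cube([751, 308, 192]);
translate([0, 1540, 960]) cube([751, 308, 192]);


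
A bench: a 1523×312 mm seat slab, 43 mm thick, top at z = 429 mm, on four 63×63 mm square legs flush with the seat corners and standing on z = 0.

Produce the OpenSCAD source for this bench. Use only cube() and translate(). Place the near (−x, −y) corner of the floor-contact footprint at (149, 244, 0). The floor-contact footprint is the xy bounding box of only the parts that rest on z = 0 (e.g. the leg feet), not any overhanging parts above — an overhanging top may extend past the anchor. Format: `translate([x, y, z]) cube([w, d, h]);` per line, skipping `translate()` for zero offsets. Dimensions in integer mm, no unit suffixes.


translate([149, 244, 386]) cube([1523, 312, 43]);
translate([149, 244, 0]) cube([63, 63, 386]);
translate([149, 493, 0]) cube([63, 63, 386]);
translate([1609, 244, 0]) cube([63, 63, 386]);
translate([1609, 493, 0]) cube([63, 63, 386]);


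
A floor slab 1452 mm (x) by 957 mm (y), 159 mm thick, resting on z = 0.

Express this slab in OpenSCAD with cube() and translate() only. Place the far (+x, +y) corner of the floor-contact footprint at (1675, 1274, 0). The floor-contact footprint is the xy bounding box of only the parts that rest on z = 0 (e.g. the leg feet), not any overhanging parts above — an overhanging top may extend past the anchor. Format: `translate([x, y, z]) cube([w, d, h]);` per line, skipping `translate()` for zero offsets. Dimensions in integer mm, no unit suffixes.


translate([223, 317, 0]) cube([1452, 957, 159]);


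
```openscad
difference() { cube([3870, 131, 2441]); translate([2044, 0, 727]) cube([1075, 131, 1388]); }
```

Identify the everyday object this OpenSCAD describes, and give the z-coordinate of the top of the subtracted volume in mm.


A wall with a window opening. The window head height is 2115 mm.

A wall with a rectangular opening subtracted — a window. Sill at z = 727, opening 1388 mm tall, so the head is at 727 + 1388 = 2115 mm.


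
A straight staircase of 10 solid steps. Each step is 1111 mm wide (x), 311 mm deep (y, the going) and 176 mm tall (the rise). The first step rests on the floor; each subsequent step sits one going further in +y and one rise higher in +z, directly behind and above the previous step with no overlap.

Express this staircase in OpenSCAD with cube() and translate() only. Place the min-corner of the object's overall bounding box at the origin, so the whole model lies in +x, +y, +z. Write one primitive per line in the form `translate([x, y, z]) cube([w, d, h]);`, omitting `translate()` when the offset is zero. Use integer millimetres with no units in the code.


cube([1111, 311, 176]);
translate([0, 311, 176]) cube([1111, 311, 176]);
translate([0, 622, 352]) cube([1111, 311, 176]);
translate([0, 933, 528]) cube([1111, 311, 176]);
translate([0, 1244, 704]) cube([1111, 311, 176]);
translate([0, 1555, 880]) cube([1111, 311, 176]);
translate([0, 1866, 1056]) cube([1111, 311, 176]);
translate([0, 2177, 1232]) cube([1111, 311, 176]);
translate([0, 2488, 1408]) cube([1111, 311, 176]);
translate([0, 2799, 1584]) cube([1111, 311, 176]);


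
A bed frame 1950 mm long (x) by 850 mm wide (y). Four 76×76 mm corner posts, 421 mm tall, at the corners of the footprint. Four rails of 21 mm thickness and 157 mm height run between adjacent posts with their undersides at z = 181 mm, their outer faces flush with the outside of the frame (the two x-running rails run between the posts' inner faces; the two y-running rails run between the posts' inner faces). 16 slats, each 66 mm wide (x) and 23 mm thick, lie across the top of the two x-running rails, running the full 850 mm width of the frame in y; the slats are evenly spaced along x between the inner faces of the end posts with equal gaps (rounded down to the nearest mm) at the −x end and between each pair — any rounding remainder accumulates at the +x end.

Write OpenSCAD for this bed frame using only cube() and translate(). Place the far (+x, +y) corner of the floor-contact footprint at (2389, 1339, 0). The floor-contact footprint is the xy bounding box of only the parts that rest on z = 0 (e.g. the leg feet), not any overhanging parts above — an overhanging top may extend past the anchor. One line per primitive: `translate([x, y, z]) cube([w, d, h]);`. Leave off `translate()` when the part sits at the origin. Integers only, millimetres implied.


// slat z = rail_z + rail_h = 181 + 157 = 338
// slat gap = ⌊(1798 − 16·66) / 17⌋ = 43
translate([439, 489, 0]) cube([76, 76, 421]);
translate([439, 1263, 0]) cube([76, 76, 421]);
translate([2313, 489, 0]) cube([76, 76, 421]);
translate([2313, 1263, 0]) cube([76, 76, 421]);
translate([515, 489, 181]) cube([1798, 21, 157]);
translate([515, 1318, 181]) cube([1798, 21, 157]);
translate([439, 565, 181]) cube([21, 698, 157]);
translate([2368, 565, 181]) cube([21, 698, 157]);
translate([558, 489, 338]) cube([66, 850, 23]);
translate([667, 489, 338]) cube([66, 850, 23]);
translate([776, 489, 338]) cube([66, 850, 23]);
translate([885, 489, 338]) cube([66, 850, 23]);
translate([994, 489, 338]) cube([66, 850, 23]);
translate([1103, 489, 338]) cube([66, 850, 23]);
translate([1212, 489, 338]) cube([66, 850, 23]);
translate([1321, 489, 338]) cube([66, 850, 23]);
translate([1430, 489, 338]) cube([66, 850, 23]);
translate([1539, 489, 338]) cube([66, 850, 23]);
translate([1648, 489, 338]) cube([66, 850, 23]);
translate([1757, 489, 338]) cube([66, 850, 23]);
translate([1866, 489, 338]) cube([66, 850, 23]);
translate([1975, 489, 338]) cube([66, 850, 23]);
translate([2084, 489, 338]) cube([66, 850, 23]);
translate([2193, 489, 338]) cube([66, 850, 23]);


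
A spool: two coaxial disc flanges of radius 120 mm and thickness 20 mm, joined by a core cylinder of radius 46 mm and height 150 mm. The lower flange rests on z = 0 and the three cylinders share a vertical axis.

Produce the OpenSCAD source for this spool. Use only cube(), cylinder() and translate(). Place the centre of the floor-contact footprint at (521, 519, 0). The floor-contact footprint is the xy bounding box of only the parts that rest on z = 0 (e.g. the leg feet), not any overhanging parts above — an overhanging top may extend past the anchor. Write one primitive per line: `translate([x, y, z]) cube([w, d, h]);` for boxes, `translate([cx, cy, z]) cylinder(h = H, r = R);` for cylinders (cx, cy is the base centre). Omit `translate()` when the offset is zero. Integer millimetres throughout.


translate([521, 519, 0]) cylinder(h = 20, r = 120);
translate([521, 519, 20]) cylinder(h = 150, r = 46);
translate([521, 519, 170]) cylinder(h = 20, r = 120);


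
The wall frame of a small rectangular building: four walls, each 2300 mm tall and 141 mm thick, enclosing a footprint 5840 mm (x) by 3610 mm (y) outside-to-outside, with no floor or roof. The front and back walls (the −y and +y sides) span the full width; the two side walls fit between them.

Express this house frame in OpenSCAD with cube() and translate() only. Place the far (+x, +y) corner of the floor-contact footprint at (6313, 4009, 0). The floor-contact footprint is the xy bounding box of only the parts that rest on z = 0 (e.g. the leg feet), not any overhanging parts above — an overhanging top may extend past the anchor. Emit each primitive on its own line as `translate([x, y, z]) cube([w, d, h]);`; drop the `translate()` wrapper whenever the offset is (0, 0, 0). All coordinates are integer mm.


translate([473, 399, 0]) cube([5840, 141, 2300]);
translate([473, 3868, 0]) cube([5840, 141, 2300]);
translate([473, 540, 0]) cube([141, 3328, 2300]);
translate([6172, 540, 0]) cube([141, 3328, 2300]);


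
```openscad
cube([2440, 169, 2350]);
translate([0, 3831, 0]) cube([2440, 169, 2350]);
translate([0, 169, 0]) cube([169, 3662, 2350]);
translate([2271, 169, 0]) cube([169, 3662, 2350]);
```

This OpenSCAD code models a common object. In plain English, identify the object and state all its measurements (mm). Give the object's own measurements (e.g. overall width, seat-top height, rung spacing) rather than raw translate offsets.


The wall frame of a small rectangular building: four walls, each 2350 mm tall and 169 mm thick, enclosing a footprint 2440 mm (x) by 4000 mm (y) outside-to-outside, with no floor or roof. The front and back walls (the −y and +y sides) span the full width; the two side walls fit between them.


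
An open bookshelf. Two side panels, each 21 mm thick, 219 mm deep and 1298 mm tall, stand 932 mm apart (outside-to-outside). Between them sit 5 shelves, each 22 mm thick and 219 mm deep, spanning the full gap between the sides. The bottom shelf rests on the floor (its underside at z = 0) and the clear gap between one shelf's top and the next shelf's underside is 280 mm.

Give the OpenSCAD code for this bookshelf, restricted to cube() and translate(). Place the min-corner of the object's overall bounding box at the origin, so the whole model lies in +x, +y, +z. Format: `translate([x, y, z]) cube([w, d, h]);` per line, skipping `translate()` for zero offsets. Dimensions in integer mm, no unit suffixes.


cube([21, 219, 1298]);
translate([911, 0, 0]) cube([21, 219, 1298]);
translate([21, 0, 0]) cube([890, 219, 22]);
translate([21, 0, 302]) cube([890, 219, 22]);
translate([21, 0, 604]) cube([890, 219, 22]);
translate([21, 0, 906]) cube([890, 219, 22]);
translate([21, 0, 1208]) cube([890, 219, 22]);


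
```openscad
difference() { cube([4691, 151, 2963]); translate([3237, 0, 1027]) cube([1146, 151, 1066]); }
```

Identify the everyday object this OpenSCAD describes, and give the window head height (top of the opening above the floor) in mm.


A wall with a window opening. The window head height is 2093 mm.

A wall with a rectangular opening subtracted — a window. Sill at z = 1027, opening 1066 mm tall, so the head is at 1027 + 1066 = 2093 mm.


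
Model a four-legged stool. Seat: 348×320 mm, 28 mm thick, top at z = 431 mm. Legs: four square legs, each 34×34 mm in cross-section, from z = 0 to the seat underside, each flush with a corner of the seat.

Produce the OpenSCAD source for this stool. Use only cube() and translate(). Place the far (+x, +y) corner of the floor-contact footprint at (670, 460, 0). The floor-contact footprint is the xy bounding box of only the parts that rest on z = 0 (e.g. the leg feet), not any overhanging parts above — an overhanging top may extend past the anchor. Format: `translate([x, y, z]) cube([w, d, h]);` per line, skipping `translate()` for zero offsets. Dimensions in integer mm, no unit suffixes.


translate([322, 140, 403]) cube([348, 320, 28]);
translate([322, 140, 0]) cube([34, 34, 403]);
translate([636, 140, 0]) cube([34, 34, 403]);
translate([322, 426, 0]) cube([34, 34, 403]);
translate([636, 426, 0]) cube([34, 34, 403]);


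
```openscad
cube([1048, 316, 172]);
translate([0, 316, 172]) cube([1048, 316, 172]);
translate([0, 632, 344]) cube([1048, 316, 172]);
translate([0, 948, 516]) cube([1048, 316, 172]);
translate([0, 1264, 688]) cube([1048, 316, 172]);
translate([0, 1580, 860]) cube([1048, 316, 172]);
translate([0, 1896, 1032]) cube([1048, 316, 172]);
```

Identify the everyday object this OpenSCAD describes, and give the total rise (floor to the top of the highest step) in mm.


A staircase. The total rise is 1204 mm.

7 identical blocks, each offset up and back from the previous — a staircase. Each step is 172 mm tall and there are 7 of them, so the total rise is 7 × 172 = 1204 mm.


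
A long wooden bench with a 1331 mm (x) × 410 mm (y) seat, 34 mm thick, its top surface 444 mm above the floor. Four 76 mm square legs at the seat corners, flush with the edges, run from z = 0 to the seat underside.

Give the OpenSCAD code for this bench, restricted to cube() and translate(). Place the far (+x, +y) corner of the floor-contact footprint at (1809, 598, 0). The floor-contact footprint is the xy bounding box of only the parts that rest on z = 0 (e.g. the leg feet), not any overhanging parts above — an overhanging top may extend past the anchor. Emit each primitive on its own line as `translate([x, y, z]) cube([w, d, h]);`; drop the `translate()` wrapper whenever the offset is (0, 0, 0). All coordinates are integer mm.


translate([478, 188, 410]) cube([1331, 410, 34]);
translate([478, 188, 0]) cube([76, 76, 410]);
translate([478, 522, 0]) cube([76, 76, 410]);
translate([1733, 188, 0]) cube([76, 76, 410]);
translate([1733, 522, 0]) cube([76, 76, 410]);


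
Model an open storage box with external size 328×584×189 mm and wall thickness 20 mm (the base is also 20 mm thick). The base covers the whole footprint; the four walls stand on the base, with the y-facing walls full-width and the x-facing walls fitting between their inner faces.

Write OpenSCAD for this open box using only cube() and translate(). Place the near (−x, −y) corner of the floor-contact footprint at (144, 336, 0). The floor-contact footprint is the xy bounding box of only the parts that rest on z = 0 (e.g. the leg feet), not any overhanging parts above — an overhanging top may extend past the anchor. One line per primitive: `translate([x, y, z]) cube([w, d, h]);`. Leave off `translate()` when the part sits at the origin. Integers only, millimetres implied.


translate([144, 336, 0]) cube([328, 584, 20]);
translate([144, 336, 20]) cube([328, 20, 169]);
translate([144, 900, 20]) cube([328, 20, 169]);
translate([144, 356, 20]) cube([20, 544, 169]);
translate([452, 356, 20]) cube([20, 544, 169]);


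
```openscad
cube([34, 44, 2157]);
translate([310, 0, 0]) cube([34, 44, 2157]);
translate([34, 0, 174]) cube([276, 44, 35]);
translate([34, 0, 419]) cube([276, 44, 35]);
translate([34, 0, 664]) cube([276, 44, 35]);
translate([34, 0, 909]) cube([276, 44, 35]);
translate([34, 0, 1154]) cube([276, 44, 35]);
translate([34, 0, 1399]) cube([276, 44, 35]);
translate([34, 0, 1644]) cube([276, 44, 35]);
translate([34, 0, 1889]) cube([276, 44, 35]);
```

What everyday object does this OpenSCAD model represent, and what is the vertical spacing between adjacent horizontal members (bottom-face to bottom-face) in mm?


A ladder. The rung spacing is 245 mm.

Two tall 34×44 posts with 8 short bars between them — a ladder. Adjacent rungs sit at z = 174 and z = 419, so the spacing is 419 − 174 = 245 mm.


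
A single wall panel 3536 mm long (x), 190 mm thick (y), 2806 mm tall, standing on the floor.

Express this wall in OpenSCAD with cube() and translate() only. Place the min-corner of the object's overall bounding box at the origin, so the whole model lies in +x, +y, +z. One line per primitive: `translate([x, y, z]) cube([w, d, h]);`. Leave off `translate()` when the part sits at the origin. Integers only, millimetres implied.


cube([3536, 190, 2806]);


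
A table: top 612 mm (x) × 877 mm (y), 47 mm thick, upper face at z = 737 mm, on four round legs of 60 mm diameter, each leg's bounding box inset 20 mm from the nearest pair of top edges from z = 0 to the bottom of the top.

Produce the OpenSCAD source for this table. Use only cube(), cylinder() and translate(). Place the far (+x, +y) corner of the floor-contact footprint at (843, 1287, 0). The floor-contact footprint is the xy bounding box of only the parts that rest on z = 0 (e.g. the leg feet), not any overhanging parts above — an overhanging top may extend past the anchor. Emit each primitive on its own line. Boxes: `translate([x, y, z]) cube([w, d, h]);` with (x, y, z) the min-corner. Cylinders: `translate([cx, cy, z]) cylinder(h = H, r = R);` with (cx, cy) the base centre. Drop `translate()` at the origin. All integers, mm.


// leg_h = 737 - 47 = 690
translate([251, 430, 690]) cube([612, 877, 47]);
translate([301, 480, 0]) cylinder(h = 690, r = 30);
translate([813, 480, 0]) cylinder(h = 690, r = 30);
translate([301, 1257, 0]) cylinder(h = 690, r = 30);
translate([813, 1257, 0]) cylinder(h = 690, r = 30);


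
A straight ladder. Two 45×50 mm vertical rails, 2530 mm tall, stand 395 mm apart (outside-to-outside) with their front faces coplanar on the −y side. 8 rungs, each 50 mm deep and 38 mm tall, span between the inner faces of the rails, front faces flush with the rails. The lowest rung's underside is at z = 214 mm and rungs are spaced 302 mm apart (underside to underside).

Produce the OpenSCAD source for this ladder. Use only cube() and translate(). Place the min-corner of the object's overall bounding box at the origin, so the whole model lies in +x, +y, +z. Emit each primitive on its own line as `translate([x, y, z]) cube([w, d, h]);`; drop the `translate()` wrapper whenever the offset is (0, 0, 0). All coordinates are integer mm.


cube([45, 50, 2530]);
translate([350, 0, 0]) cube([45, 50, 2530]);
translate([45, 0, 214]) cube([305, 50, 38]);
translate([45, 0, 516]) cube([305, 50, 38]);
translate([45, 0, 818]) cube([305, 50, 38]);
translate([45, 0, 1120]) cube([305, 50, 38]);
translate([45, 0, 1422]) cube([305, 50, 38]);
translate([45, 0, 1724]) cube([305, 50, 38]);
translate([45, 0, 2026]) cube([305, 50, 38]);
translate([45, 0, 2328]) cube([305, 50, 38]);


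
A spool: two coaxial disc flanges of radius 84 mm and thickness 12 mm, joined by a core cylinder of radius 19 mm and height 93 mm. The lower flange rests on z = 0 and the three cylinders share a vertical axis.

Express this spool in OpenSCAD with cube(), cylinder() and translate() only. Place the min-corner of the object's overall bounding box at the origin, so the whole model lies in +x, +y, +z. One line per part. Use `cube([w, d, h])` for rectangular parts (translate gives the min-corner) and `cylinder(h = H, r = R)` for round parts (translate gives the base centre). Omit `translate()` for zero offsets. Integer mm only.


translate([84, 84, 0]) cylinder(h = 12, r = 84);
translate([84, 84, 12]) cylinder(h = 93, r = 19);
translate([84, 84, 105]) cylinder(h = 12, r = 84);


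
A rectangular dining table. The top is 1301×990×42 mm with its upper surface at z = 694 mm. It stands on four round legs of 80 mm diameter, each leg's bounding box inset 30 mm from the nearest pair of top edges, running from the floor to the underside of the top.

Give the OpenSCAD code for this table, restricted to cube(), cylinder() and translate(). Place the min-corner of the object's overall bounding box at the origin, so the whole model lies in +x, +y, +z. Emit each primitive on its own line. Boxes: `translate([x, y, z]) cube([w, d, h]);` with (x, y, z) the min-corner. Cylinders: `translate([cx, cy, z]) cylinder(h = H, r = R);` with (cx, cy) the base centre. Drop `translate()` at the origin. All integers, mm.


translate([0, 0, 652]) cube([1301, 990, 42]);
translate([70, 70, 0]) cylinder(h = 652, r = 40);
translate([1231, 70, 0]) cylinder(h = 652, r = 40);
translate([70, 920, 0]) cylinder(h = 652, r = 40);
translate([1231, 920, 0]) cylinder(h = 652, r = 40);


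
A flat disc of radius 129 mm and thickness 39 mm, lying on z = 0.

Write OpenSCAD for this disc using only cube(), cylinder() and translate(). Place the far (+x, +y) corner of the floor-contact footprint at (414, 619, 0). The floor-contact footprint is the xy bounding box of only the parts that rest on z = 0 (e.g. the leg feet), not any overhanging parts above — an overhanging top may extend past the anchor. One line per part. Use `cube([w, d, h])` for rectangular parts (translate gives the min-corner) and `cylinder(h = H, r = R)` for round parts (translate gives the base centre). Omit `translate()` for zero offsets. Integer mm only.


translate([285, 490, 0]) cylinder(h = 39, r = 129);


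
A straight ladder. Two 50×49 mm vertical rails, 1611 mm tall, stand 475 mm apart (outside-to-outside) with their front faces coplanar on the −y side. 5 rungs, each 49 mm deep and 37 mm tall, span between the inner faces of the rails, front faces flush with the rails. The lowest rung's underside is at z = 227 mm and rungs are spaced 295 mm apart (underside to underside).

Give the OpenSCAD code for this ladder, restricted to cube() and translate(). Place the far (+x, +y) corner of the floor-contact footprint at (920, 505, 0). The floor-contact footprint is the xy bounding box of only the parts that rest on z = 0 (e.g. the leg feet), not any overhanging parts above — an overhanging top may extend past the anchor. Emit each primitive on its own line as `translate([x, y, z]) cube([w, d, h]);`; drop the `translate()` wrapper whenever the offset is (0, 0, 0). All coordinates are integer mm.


// rung span = 475 - 2*50 = 375
// rung[k] z = 227 + k*295
translate([445, 456, 0]) cube([50, 49, 1611]);
translate([870, 456, 0]) cube([50, 49, 1611]);
translate([495, 456, 227]) cube([375, 49, 37]);
translate([495, 456, 522]) cube([375, 49, 37]);
translate([495, 456, 817]) cube([375, 49, 37]);
translate([495, 456, 1112]) cube([375, 49, 37]);
translate([495, 456, 1407]) cube([375, 49, 37]);


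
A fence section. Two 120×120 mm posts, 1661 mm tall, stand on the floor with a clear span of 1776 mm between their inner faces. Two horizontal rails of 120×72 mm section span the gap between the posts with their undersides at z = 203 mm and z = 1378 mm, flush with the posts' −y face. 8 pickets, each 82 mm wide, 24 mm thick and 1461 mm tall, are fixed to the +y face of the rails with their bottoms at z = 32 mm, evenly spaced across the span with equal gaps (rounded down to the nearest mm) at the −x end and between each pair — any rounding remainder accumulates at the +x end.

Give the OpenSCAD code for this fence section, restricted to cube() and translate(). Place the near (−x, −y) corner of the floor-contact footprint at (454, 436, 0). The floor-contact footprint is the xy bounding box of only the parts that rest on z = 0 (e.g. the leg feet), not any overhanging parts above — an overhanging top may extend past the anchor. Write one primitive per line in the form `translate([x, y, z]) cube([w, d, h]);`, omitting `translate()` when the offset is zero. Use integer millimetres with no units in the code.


translate([454, 436, 0]) cube([120, 120, 1661]);
translate([2350, 436, 0]) cube([120, 120, 1661]);
translate([574, 436, 203]) cube([1776, 120, 72]);
translate([574, 436, 1378]) cube([1776, 120, 72]);
translate([698, 556, 32]) cube([82, 24, 1461]);
translate([904, 556, 32]) cube([82, 24, 1461]);
translate([1110, 556, 32]) cube([82, 24, 1461]);
translate([1316, 556, 32]) cube([82, 24, 1461]);
translate([1522, 556, 32]) cube([82, 24, 1461]);
translate([1728, 556, 32]) cube([82, 24, 1461]);
translate([1934, 556, 32]) cube([82, 24, 1461]);
translate([2140, 556, 32]) cube([82, 24, 1461]);


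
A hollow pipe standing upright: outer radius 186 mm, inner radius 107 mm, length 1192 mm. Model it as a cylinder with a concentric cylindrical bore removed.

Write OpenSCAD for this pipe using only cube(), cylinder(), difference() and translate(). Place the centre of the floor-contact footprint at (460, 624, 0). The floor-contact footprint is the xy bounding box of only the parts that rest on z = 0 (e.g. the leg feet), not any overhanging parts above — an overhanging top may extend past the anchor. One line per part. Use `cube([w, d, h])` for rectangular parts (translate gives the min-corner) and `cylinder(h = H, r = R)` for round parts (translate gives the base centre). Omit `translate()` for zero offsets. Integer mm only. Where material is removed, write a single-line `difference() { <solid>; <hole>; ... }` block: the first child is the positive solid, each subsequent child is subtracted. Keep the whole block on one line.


difference() { translate([460, 624, 0]) cylinder(h = 1192, r = 186); translate([460, 624, 0]) cylinder(h = 1192, r = 107); }


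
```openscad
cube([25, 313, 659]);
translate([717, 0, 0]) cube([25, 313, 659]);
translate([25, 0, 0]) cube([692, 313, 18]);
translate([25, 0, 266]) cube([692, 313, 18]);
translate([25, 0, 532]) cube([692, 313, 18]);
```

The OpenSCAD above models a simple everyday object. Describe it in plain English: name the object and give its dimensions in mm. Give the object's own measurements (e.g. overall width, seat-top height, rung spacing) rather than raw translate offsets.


An open bookshelf. Two side panels, each 25 mm thick, 313 mm deep and 659 mm tall, stand 742 mm apart (outside-to-outside). Between them sit 3 shelves, each 18 mm thick and 313 mm deep, spanning the full gap between the sides. The bottom shelf rests on the floor (its underside at z = 0) and the clear gap between one shelf's top and the next shelf's underside is 248 mm.


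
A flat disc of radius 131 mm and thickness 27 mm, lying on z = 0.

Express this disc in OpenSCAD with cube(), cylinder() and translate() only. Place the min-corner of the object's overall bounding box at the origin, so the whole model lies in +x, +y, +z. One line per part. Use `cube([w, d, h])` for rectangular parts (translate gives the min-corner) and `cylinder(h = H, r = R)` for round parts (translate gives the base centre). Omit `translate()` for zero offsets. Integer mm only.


translate([131, 131, 0]) cylinder(h = 27, r = 131);


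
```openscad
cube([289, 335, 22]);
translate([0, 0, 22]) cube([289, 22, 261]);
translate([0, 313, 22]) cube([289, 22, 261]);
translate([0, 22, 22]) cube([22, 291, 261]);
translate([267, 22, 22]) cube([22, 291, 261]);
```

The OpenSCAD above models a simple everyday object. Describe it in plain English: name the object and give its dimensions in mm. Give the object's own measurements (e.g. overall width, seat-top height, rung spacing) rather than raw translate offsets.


An open-topped rectangular box: outside dimensions 289×335×283 mm, with a uniform wall and base thickness of 22 mm. The base is a full 289×335 slab on the floor; four walls sit on top of the base. The front and back walls (the −y and +y sides) span the full width; the two side walls fit between them.


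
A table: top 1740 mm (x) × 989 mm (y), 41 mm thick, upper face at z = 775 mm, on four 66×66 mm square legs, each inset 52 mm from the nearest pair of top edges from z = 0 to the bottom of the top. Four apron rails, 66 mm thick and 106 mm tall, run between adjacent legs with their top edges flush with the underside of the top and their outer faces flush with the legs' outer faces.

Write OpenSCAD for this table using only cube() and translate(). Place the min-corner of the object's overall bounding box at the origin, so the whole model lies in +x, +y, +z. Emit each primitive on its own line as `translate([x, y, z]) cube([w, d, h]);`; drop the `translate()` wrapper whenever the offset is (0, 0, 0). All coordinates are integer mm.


// leg_h = 775 - 41 = 734
// apron z = 734 - 106 = 628
translate([0, 0, 734]) cube([1740, 989, 41]);
translate([52, 52, 0]) cube([66, 66, 734]);
translate([1622, 52, 0]) cube([66, 66, 734]);
translate([52, 871, 0]) cube([66, 66, 734]);
translate([1622, 871, 0]) cube([66, 66, 734]);
translate([118, 52, 628]) cube([1504, 66, 106]);
translate([118, 871, 628]) cube([1504, 66, 106]);
translate([52, 118, 628]) cube([66, 753, 106]);
translate([1622, 118, 628]) cube([66, 753, 106]);


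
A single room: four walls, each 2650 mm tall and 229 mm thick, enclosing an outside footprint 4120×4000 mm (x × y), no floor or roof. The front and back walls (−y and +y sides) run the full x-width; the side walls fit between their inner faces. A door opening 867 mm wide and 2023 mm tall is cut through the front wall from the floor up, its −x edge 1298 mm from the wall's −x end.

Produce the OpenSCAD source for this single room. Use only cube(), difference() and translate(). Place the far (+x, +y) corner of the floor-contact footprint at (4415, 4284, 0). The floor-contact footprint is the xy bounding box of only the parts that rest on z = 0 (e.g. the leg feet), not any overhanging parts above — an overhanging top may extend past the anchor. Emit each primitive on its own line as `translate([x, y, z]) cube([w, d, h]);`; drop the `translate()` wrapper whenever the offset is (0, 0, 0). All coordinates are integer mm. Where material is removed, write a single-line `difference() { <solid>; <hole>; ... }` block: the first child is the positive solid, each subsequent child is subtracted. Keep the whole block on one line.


difference() { translate([295, 284, 0]) cube([4120, 229, 2650]); translate([1593, 284, 0]) cube([867, 229, 2023]); }
translate([295, 4055, 0]) cube([4120, 229, 2650]);
translate([295, 513, 0]) cube([229, 3542, 2650]);
translate([4186, 513, 0]) cube([229, 3542, 2650]);


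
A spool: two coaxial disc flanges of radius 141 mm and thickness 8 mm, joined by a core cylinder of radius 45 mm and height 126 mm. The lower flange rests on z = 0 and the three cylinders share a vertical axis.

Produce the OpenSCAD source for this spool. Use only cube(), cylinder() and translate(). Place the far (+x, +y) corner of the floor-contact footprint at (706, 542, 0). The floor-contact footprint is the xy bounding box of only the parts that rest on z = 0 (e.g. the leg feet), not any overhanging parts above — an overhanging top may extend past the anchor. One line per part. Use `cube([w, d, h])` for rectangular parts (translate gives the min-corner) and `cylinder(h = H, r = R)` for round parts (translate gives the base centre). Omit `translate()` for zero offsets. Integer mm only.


translate([565, 401, 0]) cylinder(h = 8, r = 141);
translate([565, 401, 8]) cylinder(h = 126, r = 45);
translate([565, 401, 134]) cylinder(h = 8, r = 141);


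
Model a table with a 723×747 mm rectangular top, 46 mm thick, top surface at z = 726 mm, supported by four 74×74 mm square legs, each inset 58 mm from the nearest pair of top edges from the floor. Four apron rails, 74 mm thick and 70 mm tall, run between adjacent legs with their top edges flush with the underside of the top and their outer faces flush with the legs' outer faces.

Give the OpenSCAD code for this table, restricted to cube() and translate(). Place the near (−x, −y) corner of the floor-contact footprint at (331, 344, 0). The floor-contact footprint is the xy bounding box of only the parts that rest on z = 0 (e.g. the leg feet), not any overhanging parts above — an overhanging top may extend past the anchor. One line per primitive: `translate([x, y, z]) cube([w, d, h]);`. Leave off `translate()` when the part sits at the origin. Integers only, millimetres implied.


translate([273, 286, 680]) cube([723, 747, 46]);
translate([331, 344, 0]) cube([74, 74, 680]);
translate([864, 344, 0]) cube([74, 74, 680]);
translate([331, 901, 0]) cube([74, 74, 680]);
translate([864, 901, 0]) cube([74, 74, 680]);
translate([405, 344, 610]) cube([459, 74, 70]);
translate([405, 901, 610]) cube([459, 74, 70]);
translate([331, 418, 610]) cube([74, 483, 70]);
translate([864, 418, 610]) cube([74, 483, 70]);


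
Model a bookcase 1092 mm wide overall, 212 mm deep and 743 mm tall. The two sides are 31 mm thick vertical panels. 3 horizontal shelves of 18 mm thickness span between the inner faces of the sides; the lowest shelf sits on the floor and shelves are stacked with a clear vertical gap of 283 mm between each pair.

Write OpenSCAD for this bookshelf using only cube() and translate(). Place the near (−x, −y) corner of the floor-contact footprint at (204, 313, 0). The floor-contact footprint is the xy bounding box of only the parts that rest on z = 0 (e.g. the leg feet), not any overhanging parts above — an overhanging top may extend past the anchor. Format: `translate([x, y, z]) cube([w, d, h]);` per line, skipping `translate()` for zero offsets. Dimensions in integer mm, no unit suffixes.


translate([204, 313, 0]) cube([31, 212, 743]);
translate([1265, 313, 0]) cube([31, 212, 743]);
translate([235, 313, 0]) cube([1030, 212, 18]);
translate([235, 313, 301]) cube([1030, 212, 18]);
translate([235, 313, 602]) cube([1030, 212, 18]);


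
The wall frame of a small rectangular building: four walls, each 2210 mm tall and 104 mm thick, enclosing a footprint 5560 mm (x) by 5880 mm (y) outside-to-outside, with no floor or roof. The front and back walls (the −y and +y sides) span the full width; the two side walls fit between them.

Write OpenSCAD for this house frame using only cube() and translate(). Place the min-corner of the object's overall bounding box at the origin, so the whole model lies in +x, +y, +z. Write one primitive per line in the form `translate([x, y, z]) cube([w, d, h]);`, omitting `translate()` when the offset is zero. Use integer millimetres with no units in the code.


cube([5560, 104, 2210]);
translate([0, 5776, 0]) cube([5560, 104, 2210]);
translate([0, 104, 0]) cube([104, 5672, 2210]);
translate([5456, 104, 0]) cube([104, 5672, 2210]);
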